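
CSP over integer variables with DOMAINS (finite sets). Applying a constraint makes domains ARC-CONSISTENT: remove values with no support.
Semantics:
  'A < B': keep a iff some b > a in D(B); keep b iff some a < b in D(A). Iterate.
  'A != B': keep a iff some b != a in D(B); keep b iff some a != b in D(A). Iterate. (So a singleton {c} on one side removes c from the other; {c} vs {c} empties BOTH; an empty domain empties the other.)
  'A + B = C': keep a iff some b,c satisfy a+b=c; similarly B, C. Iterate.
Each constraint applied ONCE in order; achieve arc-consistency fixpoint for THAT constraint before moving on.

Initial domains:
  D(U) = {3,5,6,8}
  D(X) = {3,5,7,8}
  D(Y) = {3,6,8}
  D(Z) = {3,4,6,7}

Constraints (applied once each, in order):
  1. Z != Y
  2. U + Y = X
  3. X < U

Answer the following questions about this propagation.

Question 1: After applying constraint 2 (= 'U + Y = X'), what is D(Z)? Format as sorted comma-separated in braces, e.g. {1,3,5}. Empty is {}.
Constraint 1 (Z != Y) on D(Z)={3,4,6,7} D(Y)={3,6,8}: no change
Constraint 2 (U + Y = X) on D(U)={3,5,6,8} D(Y)={3,6,8} D(X)={3,5,7,8}: U {3,5,6,8}->{5}; Y {3,6,8}->{3}; X {3,5,7,8}->{8}
So after constraint 2: D(Z) = {3,4,6,7}

Answer: {3,4,6,7}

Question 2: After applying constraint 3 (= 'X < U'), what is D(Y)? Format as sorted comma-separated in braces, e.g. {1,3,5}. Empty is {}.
Constraint 1 (Z != Y) on D(Z)={3,4,6,7} D(Y)={3,6,8}: no change
Constraint 2 (U + Y = X) on D(U)={3,5,6,8} D(Y)={3,6,8} D(X)={3,5,7,8}: U {3,5,6,8}->{5}; Y {3,6,8}->{3}; X {3,5,7,8}->{8}
Constraint 3 (X < U) on D(X)={8} D(U)={5}: X {8}->{}; U {5}->{}
So after constraint 3: D(Y) = {3}

Answer: {3}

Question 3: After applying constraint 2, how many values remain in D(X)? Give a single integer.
Answer: 1

Derivation:
Constraint 1 (Z != Y) on D(Z)={3,4,6,7} D(Y)={3,6,8}: no change
Constraint 2 (U + Y = X) on D(U)={3,5,6,8} D(Y)={3,6,8} D(X)={3,5,7,8}: U {3,5,6,8}->{5}; Y {3,6,8}->{3}; X {3,5,7,8}->{8}
So after constraint 2: D(X)={8}, size = 1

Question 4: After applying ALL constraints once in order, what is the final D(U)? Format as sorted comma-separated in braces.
Constraint 1 (Z != Y) on D(Z)={3,4,6,7} D(Y)={3,6,8}: no change
Constraint 2 (U + Y = X) on D(U)={3,5,6,8} D(Y)={3,6,8} D(X)={3,5,7,8}: U {3,5,6,8}->{5}; Y {3,6,8}->{3}; X {3,5,7,8}->{8}
Constraint 3 (X < U) on D(X)={8} D(U)={5}: X {8}->{}; U {5}->{}
So after all 3 constraints: D(U) = {}

Answer: {}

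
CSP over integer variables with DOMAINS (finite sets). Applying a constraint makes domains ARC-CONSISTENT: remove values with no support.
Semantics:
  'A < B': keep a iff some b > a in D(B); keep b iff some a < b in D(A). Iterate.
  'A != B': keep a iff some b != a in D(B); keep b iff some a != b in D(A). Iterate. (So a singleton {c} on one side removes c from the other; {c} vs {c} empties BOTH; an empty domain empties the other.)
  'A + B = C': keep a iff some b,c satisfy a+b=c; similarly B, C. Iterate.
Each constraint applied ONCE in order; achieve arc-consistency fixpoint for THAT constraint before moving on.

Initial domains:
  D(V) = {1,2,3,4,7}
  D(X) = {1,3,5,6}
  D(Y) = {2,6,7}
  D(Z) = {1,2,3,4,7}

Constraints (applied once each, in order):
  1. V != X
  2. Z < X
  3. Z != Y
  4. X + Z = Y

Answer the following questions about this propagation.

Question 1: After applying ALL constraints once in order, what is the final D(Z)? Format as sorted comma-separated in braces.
Answer: {1,2,3,4}

Derivation:
Constraint 1 (V != X) on D(V)={1,2,3,4,7} D(X)={1,3,5,6}: no change
Constraint 2 (Z < X) on D(Z)={1,2,3,4,7} D(X)={1,3,5,6}: Z {1,2,3,4,7}->{1,2,3,4}; X {1,3,5,6}->{3,5,6}
Constraint 3 (Z != Y) on D(Z)={1,2,3,4} D(Y)={2,6,7}: no change
Constraint 4 (X + Z = Y) on D(X)={3,5,6} D(Z)={1,2,3,4} D(Y)={2,6,7}: Y {2,6,7}->{6,7}
So after all 4 constraints: D(Z) = {1,2,3,4}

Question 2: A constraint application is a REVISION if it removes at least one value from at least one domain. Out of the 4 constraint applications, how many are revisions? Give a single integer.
Answer: 2

Derivation:
Constraint 1 (V != X) on D(V)={1,2,3,4,7} D(X)={1,3,5,6}: no change => not a revision
Constraint 2 (Z < X) on D(Z)={1,2,3,4,7} D(X)={1,3,5,6}: Z {1,2,3,4,7}->{1,2,3,4}; X {1,3,5,6}->{3,5,6} => REVISION
Constraint 3 (Z != Y) on D(Z)={1,2,3,4} D(Y)={2,6,7}: no change => not a revision
Constraint 4 (X + Z = Y) on D(X)={3,5,6} D(Z)={1,2,3,4} D(Y)={2,6,7}: Y {2,6,7}->{6,7} => REVISION
Total revisions = 2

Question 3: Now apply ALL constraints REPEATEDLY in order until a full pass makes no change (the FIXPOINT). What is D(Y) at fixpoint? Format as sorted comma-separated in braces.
Answer: {6,7}

Derivation:
pass 0 (initial): D(Y)={2,6,7}
pass 1: X {1,3,5,6}->{3,5,6}; Y {2,6,7}->{6,7}; Z {1,2,3,4,7}->{1,2,3,4}
pass 2: no change
Fixpoint after 2 passes: D(Y) = {6,7}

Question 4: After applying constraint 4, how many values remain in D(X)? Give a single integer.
Constraint 1 (V != X) on D(V)={1,2,3,4,7} D(X)={1,3,5,6}: no change
Constraint 2 (Z < X) on D(Z)={1,2,3,4,7} D(X)={1,3,5,6}: Z {1,2,3,4,7}->{1,2,3,4}; X {1,3,5,6}->{3,5,6}
Constraint 3 (Z != Y) on D(Z)={1,2,3,4} D(Y)={2,6,7}: no change
Constraint 4 (X + Z = Y) on D(X)={3,5,6} D(Z)={1,2,3,4} D(Y)={2,6,7}: Y {2,6,7}->{6,7}
So after constraint 4: D(X)={3,5,6}, size = 3

Answer: 3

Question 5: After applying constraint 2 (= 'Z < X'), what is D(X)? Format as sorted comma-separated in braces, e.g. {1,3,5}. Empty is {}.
Constraint 1 (V != X) on D(V)={1,2,3,4,7} D(X)={1,3,5,6}: no change
Constraint 2 (Z < X) on D(Z)={1,2,3,4,7} D(X)={1,3,5,6}: Z {1,2,3,4,7}->{1,2,3,4}; X {1,3,5,6}->{3,5,6}
So after constraint 2: D(X) = {3,5,6}

Answer: {3,5,6}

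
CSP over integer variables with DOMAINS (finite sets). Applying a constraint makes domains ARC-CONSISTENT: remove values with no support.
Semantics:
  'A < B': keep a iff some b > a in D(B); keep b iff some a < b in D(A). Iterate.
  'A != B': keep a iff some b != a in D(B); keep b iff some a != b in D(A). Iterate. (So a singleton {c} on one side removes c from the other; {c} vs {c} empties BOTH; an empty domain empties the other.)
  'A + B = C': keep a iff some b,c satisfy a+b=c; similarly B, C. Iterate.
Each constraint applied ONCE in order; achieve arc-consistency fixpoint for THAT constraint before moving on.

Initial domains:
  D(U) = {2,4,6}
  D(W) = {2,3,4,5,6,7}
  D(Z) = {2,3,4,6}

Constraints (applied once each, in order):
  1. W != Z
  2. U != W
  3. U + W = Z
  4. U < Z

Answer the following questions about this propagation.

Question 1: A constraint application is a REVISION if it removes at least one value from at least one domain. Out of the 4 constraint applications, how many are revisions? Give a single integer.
Constraint 1 (W != Z) on D(W)={2,3,4,5,6,7} D(Z)={2,3,4,6}: no change => not a revision
Constraint 2 (U != W) on D(U)={2,4,6} D(W)={2,3,4,5,6,7}: no change => not a revision
Constraint 3 (U + W = Z) on D(U)={2,4,6} D(W)={2,3,4,5,6,7} D(Z)={2,3,4,6}: U {2,4,6}->{2,4}; W {2,3,4,5,6,7}->{2,4}; Z {2,3,4,6}->{4,6} => REVISION
Constraint 4 (U < Z) on D(U)={2,4} D(Z)={4,6}: no change => not a revision
Total revisions = 1

Answer: 1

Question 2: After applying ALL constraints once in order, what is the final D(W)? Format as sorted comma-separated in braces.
Constraint 1 (W != Z) on D(W)={2,3,4,5,6,7} D(Z)={2,3,4,6}: no change
Constraint 2 (U != W) on D(U)={2,4,6} D(W)={2,3,4,5,6,7}: no change
Constraint 3 (U + W = Z) on D(U)={2,4,6} D(W)={2,3,4,5,6,7} D(Z)={2,3,4,6}: U {2,4,6}->{2,4}; W {2,3,4,5,6,7}->{2,4}; Z {2,3,4,6}->{4,6}
Constraint 4 (U < Z) on D(U)={2,4} D(Z)={4,6}: no change
So after all 4 constraints: D(W) = {2,4}

Answer: {2,4}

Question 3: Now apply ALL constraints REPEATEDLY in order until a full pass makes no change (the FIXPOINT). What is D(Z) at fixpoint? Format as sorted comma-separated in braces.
pass 0 (initial): D(Z)={2,3,4,6}
pass 1: U {2,4,6}->{2,4}; W {2,3,4,5,6,7}->{2,4}; Z {2,3,4,6}->{4,6}
pass 2: no change
Fixpoint after 2 passes: D(Z) = {4,6}

Answer: {4,6}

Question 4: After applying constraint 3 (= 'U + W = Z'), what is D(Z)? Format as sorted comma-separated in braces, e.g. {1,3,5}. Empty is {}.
Constraint 1 (W != Z) on D(W)={2,3,4,5,6,7} D(Z)={2,3,4,6}: no change
Constraint 2 (U != W) on D(U)={2,4,6} D(W)={2,3,4,5,6,7}: no change
Constraint 3 (U + W = Z) on D(U)={2,4,6} D(W)={2,3,4,5,6,7} D(Z)={2,3,4,6}: U {2,4,6}->{2,4}; W {2,3,4,5,6,7}->{2,4}; Z {2,3,4,6}->{4,6}
So after constraint 3: D(Z) = {4,6}

Answer: {4,6}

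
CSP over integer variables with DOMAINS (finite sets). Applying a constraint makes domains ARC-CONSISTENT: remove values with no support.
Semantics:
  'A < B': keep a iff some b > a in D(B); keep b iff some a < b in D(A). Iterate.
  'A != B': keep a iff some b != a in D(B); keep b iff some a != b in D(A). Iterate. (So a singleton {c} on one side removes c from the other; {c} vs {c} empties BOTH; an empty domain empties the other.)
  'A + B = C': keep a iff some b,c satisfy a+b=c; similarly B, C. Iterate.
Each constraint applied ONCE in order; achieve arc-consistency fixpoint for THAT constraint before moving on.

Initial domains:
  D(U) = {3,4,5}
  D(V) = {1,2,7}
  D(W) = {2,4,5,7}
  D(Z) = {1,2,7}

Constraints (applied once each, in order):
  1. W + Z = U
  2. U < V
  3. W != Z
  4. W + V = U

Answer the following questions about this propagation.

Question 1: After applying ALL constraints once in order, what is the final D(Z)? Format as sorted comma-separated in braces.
Constraint 1 (W + Z = U) on D(W)={2,4,5,7} D(Z)={1,2,7} D(U)={3,4,5}: W {2,4,5,7}->{2,4}; Z {1,2,7}->{1,2}
Constraint 2 (U < V) on D(U)={3,4,5} D(V)={1,2,7}: V {1,2,7}->{7}
Constraint 3 (W != Z) on D(W)={2,4} D(Z)={1,2}: no change
Constraint 4 (W + V = U) on D(W)={2,4} D(V)={7} D(U)={3,4,5}: W {2,4}->{}; V {7}->{}; U {3,4,5}->{}
So after all 4 constraints: D(Z) = {1,2}

Answer: {1,2}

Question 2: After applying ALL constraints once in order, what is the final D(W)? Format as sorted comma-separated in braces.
Constraint 1 (W + Z = U) on D(W)={2,4,5,7} D(Z)={1,2,7} D(U)={3,4,5}: W {2,4,5,7}->{2,4}; Z {1,2,7}->{1,2}
Constraint 2 (U < V) on D(U)={3,4,5} D(V)={1,2,7}: V {1,2,7}->{7}
Constraint 3 (W != Z) on D(W)={2,4} D(Z)={1,2}: no change
Constraint 4 (W + V = U) on D(W)={2,4} D(V)={7} D(U)={3,4,5}: W {2,4}->{}; V {7}->{}; U {3,4,5}->{}
So after all 4 constraints: D(W) = {}

Answer: {}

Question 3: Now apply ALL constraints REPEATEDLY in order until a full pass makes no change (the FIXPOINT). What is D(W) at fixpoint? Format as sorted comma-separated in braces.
pass 0 (initial): D(W)={2,4,5,7}
pass 1: U {3,4,5}->{}; V {1,2,7}->{}; W {2,4,5,7}->{}; Z {1,2,7}->{1,2}
pass 2: Z {1,2}->{}
pass 3: no change
Fixpoint after 3 passes: D(W) = {}

Answer: {}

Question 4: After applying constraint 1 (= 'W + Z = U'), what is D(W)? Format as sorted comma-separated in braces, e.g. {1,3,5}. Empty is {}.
Answer: {2,4}

Derivation:
Constraint 1 (W + Z = U) on D(W)={2,4,5,7} D(Z)={1,2,7} D(U)={3,4,5}: W {2,4,5,7}->{2,4}; Z {1,2,7}->{1,2}
So after constraint 1: D(W) = {2,4}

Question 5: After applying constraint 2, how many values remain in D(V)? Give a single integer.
Answer: 1

Derivation:
Constraint 1 (W + Z = U) on D(W)={2,4,5,7} D(Z)={1,2,7} D(U)={3,4,5}: W {2,4,5,7}->{2,4}; Z {1,2,7}->{1,2}
Constraint 2 (U < V) on D(U)={3,4,5} D(V)={1,2,7}: V {1,2,7}->{7}
So after constraint 2: D(V)={7}, size = 1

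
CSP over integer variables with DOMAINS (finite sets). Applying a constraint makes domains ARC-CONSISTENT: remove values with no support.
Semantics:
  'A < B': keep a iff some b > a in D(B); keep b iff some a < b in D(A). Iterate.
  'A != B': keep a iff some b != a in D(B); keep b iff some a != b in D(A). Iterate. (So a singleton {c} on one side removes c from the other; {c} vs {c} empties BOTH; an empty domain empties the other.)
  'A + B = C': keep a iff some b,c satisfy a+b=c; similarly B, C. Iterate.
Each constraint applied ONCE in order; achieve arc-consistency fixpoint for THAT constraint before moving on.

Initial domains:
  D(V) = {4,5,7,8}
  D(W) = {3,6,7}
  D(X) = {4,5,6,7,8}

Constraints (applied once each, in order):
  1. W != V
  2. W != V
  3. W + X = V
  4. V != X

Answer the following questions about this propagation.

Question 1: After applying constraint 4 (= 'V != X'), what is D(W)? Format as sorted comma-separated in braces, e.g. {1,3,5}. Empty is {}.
Answer: {3}

Derivation:
Constraint 1 (W != V) on D(W)={3,6,7} D(V)={4,5,7,8}: no change
Constraint 2 (W != V) on D(W)={3,6,7} D(V)={4,5,7,8}: no change
Constraint 3 (W + X = V) on D(W)={3,6,7} D(X)={4,5,6,7,8} D(V)={4,5,7,8}: W {3,6,7}->{3}; X {4,5,6,7,8}->{4,5}; V {4,5,7,8}->{7,8}
Constraint 4 (V != X) on D(V)={7,8} D(X)={4,5}: no change
So after constraint 4: D(W) = {3}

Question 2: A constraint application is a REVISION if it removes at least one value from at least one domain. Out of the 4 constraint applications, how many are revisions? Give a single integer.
Constraint 1 (W != V) on D(W)={3,6,7} D(V)={4,5,7,8}: no change => not a revision
Constraint 2 (W != V) on D(W)={3,6,7} D(V)={4,5,7,8}: no change => not a revision
Constraint 3 (W + X = V) on D(W)={3,6,7} D(X)={4,5,6,7,8} D(V)={4,5,7,8}: W {3,6,7}->{3}; X {4,5,6,7,8}->{4,5}; V {4,5,7,8}->{7,8} => REVISION
Constraint 4 (V != X) on D(V)={7,8} D(X)={4,5}: no change => not a revision
Total revisions = 1

Answer: 1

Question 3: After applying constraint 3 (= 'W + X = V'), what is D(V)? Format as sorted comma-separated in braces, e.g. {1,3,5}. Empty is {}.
Constraint 1 (W != V) on D(W)={3,6,7} D(V)={4,5,7,8}: no change
Constraint 2 (W != V) on D(W)={3,6,7} D(V)={4,5,7,8}: no change
Constraint 3 (W + X = V) on D(W)={3,6,7} D(X)={4,5,6,7,8} D(V)={4,5,7,8}: W {3,6,7}->{3}; X {4,5,6,7,8}->{4,5}; V {4,5,7,8}->{7,8}
So after constraint 3: D(V) = {7,8}

Answer: {7,8}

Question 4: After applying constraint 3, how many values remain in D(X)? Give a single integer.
Constraint 1 (W != V) on D(W)={3,6,7} D(V)={4,5,7,8}: no change
Constraint 2 (W != V) on D(W)={3,6,7} D(V)={4,5,7,8}: no change
Constraint 3 (W + X = V) on D(W)={3,6,7} D(X)={4,5,6,7,8} D(V)={4,5,7,8}: W {3,6,7}->{3}; X {4,5,6,7,8}->{4,5}; V {4,5,7,8}->{7,8}
So after constraint 3: D(X)={4,5}, size = 2

Answer: 2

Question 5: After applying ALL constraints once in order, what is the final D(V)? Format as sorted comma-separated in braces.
Constraint 1 (W != V) on D(W)={3,6,7} D(V)={4,5,7,8}: no change
Constraint 2 (W != V) on D(W)={3,6,7} D(V)={4,5,7,8}: no change
Constraint 3 (W + X = V) on D(W)={3,6,7} D(X)={4,5,6,7,8} D(V)={4,5,7,8}: W {3,6,7}->{3}; X {4,5,6,7,8}->{4,5}; V {4,5,7,8}->{7,8}
Constraint 4 (V != X) on D(V)={7,8} D(X)={4,5}: no change
So after all 4 constraints: D(V) = {7,8}

Answer: {7,8}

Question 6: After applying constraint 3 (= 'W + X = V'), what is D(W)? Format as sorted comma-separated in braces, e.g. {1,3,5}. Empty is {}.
Answer: {3}

Derivation:
Constraint 1 (W != V) on D(W)={3,6,7} D(V)={4,5,7,8}: no change
Constraint 2 (W != V) on D(W)={3,6,7} D(V)={4,5,7,8}: no change
Constraint 3 (W + X = V) on D(W)={3,6,7} D(X)={4,5,6,7,8} D(V)={4,5,7,8}: W {3,6,7}->{3}; X {4,5,6,7,8}->{4,5}; V {4,5,7,8}->{7,8}
So after constraint 3: D(W) = {3}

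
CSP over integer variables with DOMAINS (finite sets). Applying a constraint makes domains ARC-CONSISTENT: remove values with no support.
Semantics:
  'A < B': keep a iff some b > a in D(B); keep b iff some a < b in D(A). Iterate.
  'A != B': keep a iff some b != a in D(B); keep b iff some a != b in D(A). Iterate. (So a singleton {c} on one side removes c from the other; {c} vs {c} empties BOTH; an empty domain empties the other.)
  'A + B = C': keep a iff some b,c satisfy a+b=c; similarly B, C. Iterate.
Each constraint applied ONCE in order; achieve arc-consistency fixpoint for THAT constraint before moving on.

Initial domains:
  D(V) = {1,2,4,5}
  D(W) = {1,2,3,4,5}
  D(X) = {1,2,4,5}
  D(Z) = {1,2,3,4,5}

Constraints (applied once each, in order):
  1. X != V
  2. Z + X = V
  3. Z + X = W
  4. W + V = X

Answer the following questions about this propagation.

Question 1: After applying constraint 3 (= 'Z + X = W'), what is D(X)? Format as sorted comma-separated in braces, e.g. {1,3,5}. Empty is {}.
Answer: {1,2,4}

Derivation:
Constraint 1 (X != V) on D(X)={1,2,4,5} D(V)={1,2,4,5}: no change
Constraint 2 (Z + X = V) on D(Z)={1,2,3,4,5} D(X)={1,2,4,5} D(V)={1,2,4,5}: Z {1,2,3,4,5}->{1,2,3,4}; X {1,2,4,5}->{1,2,4}; V {1,2,4,5}->{2,4,5}
Constraint 3 (Z + X = W) on D(Z)={1,2,3,4} D(X)={1,2,4} D(W)={1,2,3,4,5}: W {1,2,3,4,5}->{2,3,4,5}
So after constraint 3: D(X) = {1,2,4}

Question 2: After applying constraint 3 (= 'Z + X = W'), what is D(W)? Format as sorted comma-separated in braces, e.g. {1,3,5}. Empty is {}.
Constraint 1 (X != V) on D(X)={1,2,4,5} D(V)={1,2,4,5}: no change
Constraint 2 (Z + X = V) on D(Z)={1,2,3,4,5} D(X)={1,2,4,5} D(V)={1,2,4,5}: Z {1,2,3,4,5}->{1,2,3,4}; X {1,2,4,5}->{1,2,4}; V {1,2,4,5}->{2,4,5}
Constraint 3 (Z + X = W) on D(Z)={1,2,3,4} D(X)={1,2,4} D(W)={1,2,3,4,5}: W {1,2,3,4,5}->{2,3,4,5}
So after constraint 3: D(W) = {2,3,4,5}

Answer: {2,3,4,5}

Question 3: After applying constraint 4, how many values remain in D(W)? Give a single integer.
Answer: 1

Derivation:
Constraint 1 (X != V) on D(X)={1,2,4,5} D(V)={1,2,4,5}: no change
Constraint 2 (Z + X = V) on D(Z)={1,2,3,4,5} D(X)={1,2,4,5} D(V)={1,2,4,5}: Z {1,2,3,4,5}->{1,2,3,4}; X {1,2,4,5}->{1,2,4}; V {1,2,4,5}->{2,4,5}
Constraint 3 (Z + X = W) on D(Z)={1,2,3,4} D(X)={1,2,4} D(W)={1,2,3,4,5}: W {1,2,3,4,5}->{2,3,4,5}
Constraint 4 (W + V = X) on D(W)={2,3,4,5} D(V)={2,4,5} D(X)={1,2,4}: W {2,3,4,5}->{2}; V {2,4,5}->{2}; X {1,2,4}->{4}
So after constraint 4: D(W)={2}, size = 1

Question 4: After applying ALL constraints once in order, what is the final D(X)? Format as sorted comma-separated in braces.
Constraint 1 (X != V) on D(X)={1,2,4,5} D(V)={1,2,4,5}: no change
Constraint 2 (Z + X = V) on D(Z)={1,2,3,4,5} D(X)={1,2,4,5} D(V)={1,2,4,5}: Z {1,2,3,4,5}->{1,2,3,4}; X {1,2,4,5}->{1,2,4}; V {1,2,4,5}->{2,4,5}
Constraint 3 (Z + X = W) on D(Z)={1,2,3,4} D(X)={1,2,4} D(W)={1,2,3,4,5}: W {1,2,3,4,5}->{2,3,4,5}
Constraint 4 (W + V = X) on D(W)={2,3,4,5} D(V)={2,4,5} D(X)={1,2,4}: W {2,3,4,5}->{2}; V {2,4,5}->{2}; X {1,2,4}->{4}
So after all 4 constraints: D(X) = {4}

Answer: {4}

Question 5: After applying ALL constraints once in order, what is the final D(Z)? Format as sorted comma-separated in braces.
Constraint 1 (X != V) on D(X)={1,2,4,5} D(V)={1,2,4,5}: no change
Constraint 2 (Z + X = V) on D(Z)={1,2,3,4,5} D(X)={1,2,4,5} D(V)={1,2,4,5}: Z {1,2,3,4,5}->{1,2,3,4}; X {1,2,4,5}->{1,2,4}; V {1,2,4,5}->{2,4,5}
Constraint 3 (Z + X = W) on D(Z)={1,2,3,4} D(X)={1,2,4} D(W)={1,2,3,4,5}: W {1,2,3,4,5}->{2,3,4,5}
Constraint 4 (W + V = X) on D(W)={2,3,4,5} D(V)={2,4,5} D(X)={1,2,4}: W {2,3,4,5}->{2}; V {2,4,5}->{2}; X {1,2,4}->{4}
So after all 4 constraints: D(Z) = {1,2,3,4}

Answer: {1,2,3,4}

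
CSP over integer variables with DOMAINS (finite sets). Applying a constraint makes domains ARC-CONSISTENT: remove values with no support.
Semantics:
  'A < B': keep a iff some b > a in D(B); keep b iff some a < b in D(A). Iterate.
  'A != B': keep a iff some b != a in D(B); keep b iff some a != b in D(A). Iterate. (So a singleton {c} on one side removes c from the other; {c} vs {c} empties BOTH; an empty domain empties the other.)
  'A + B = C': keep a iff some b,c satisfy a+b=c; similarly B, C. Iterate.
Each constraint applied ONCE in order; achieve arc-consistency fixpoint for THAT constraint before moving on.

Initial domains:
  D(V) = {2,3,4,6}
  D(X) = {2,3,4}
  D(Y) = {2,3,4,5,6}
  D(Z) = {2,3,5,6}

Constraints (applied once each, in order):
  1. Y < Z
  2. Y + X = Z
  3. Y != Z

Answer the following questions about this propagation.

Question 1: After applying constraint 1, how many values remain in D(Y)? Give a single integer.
Constraint 1 (Y < Z) on D(Y)={2,3,4,5,6} D(Z)={2,3,5,6}: Y {2,3,4,5,6}->{2,3,4,5}; Z {2,3,5,6}->{3,5,6}
So after constraint 1: D(Y)={2,3,4,5}, size = 4

Answer: 4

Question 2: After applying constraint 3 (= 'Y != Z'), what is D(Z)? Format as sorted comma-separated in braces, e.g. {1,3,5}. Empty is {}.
Constraint 1 (Y < Z) on D(Y)={2,3,4,5,6} D(Z)={2,3,5,6}: Y {2,3,4,5,6}->{2,3,4,5}; Z {2,3,5,6}->{3,5,6}
Constraint 2 (Y + X = Z) on D(Y)={2,3,4,5} D(X)={2,3,4} D(Z)={3,5,6}: Y {2,3,4,5}->{2,3,4}; Z {3,5,6}->{5,6}
Constraint 3 (Y != Z) on D(Y)={2,3,4} D(Z)={5,6}: no change
So after constraint 3: D(Z) = {5,6}

Answer: {5,6}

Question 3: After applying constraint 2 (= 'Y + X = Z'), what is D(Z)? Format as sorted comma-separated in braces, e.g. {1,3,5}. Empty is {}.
Constraint 1 (Y < Z) on D(Y)={2,3,4,5,6} D(Z)={2,3,5,6}: Y {2,3,4,5,6}->{2,3,4,5}; Z {2,3,5,6}->{3,5,6}
Constraint 2 (Y + X = Z) on D(Y)={2,3,4,5} D(X)={2,3,4} D(Z)={3,5,6}: Y {2,3,4,5}->{2,3,4}; Z {3,5,6}->{5,6}
So after constraint 2: D(Z) = {5,6}

Answer: {5,6}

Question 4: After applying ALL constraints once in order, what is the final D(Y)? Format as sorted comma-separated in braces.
Answer: {2,3,4}

Derivation:
Constraint 1 (Y < Z) on D(Y)={2,3,4,5,6} D(Z)={2,3,5,6}: Y {2,3,4,5,6}->{2,3,4,5}; Z {2,3,5,6}->{3,5,6}
Constraint 2 (Y + X = Z) on D(Y)={2,3,4,5} D(X)={2,3,4} D(Z)={3,5,6}: Y {2,3,4,5}->{2,3,4}; Z {3,5,6}->{5,6}
Constraint 3 (Y != Z) on D(Y)={2,3,4} D(Z)={5,6}: no change
So after all 3 constraints: D(Y) = {2,3,4}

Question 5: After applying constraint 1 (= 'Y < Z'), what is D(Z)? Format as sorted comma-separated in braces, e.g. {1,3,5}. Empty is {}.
Answer: {3,5,6}

Derivation:
Constraint 1 (Y < Z) on D(Y)={2,3,4,5,6} D(Z)={2,3,5,6}: Y {2,3,4,5,6}->{2,3,4,5}; Z {2,3,5,6}->{3,5,6}
So after constraint 1: D(Z) = {3,5,6}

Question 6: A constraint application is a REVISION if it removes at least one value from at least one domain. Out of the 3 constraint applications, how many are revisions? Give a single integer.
Answer: 2

Derivation:
Constraint 1 (Y < Z) on D(Y)={2,3,4,5,6} D(Z)={2,3,5,6}: Y {2,3,4,5,6}->{2,3,4,5}; Z {2,3,5,6}->{3,5,6} => REVISION
Constraint 2 (Y + X = Z) on D(Y)={2,3,4,5} D(X)={2,3,4} D(Z)={3,5,6}: Y {2,3,4,5}->{2,3,4}; Z {3,5,6}->{5,6} => REVISION
Constraint 3 (Y != Z) on D(Y)={2,3,4} D(Z)={5,6}: no change => not a revision
Total revisions = 2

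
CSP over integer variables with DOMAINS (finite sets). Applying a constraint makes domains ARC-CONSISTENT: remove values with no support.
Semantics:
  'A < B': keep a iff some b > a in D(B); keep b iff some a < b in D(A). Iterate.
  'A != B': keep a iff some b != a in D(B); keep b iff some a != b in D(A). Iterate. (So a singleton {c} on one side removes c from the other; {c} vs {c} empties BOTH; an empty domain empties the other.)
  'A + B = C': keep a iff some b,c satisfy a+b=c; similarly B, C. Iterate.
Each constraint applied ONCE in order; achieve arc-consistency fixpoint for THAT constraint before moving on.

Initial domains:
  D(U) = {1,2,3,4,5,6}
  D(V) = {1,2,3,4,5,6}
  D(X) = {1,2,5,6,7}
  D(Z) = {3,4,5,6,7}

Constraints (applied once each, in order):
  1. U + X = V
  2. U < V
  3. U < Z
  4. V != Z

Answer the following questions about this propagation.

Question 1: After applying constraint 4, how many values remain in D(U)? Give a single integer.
Constraint 1 (U + X = V) on D(U)={1,2,3,4,5,6} D(X)={1,2,5,6,7} D(V)={1,2,3,4,5,6}: U {1,2,3,4,5,6}->{1,2,3,4,5}; X {1,2,5,6,7}->{1,2,5}; V {1,2,3,4,5,6}->{2,3,4,5,6}
Constraint 2 (U < V) on D(U)={1,2,3,4,5} D(V)={2,3,4,5,6}: no change
Constraint 3 (U < Z) on D(U)={1,2,3,4,5} D(Z)={3,4,5,6,7}: no change
Constraint 4 (V != Z) on D(V)={2,3,4,5,6} D(Z)={3,4,5,6,7}: no change
So after constraint 4: D(U)={1,2,3,4,5}, size = 5

Answer: 5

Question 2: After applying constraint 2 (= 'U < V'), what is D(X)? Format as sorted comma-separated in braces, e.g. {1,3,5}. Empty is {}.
Answer: {1,2,5}

Derivation:
Constraint 1 (U + X = V) on D(U)={1,2,3,4,5,6} D(X)={1,2,5,6,7} D(V)={1,2,3,4,5,6}: U {1,2,3,4,5,6}->{1,2,3,4,5}; X {1,2,5,6,7}->{1,2,5}; V {1,2,3,4,5,6}->{2,3,4,5,6}
Constraint 2 (U < V) on D(U)={1,2,3,4,5} D(V)={2,3,4,5,6}: no change
So after constraint 2: D(X) = {1,2,5}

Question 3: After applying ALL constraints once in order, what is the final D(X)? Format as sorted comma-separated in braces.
Constraint 1 (U + X = V) on D(U)={1,2,3,4,5,6} D(X)={1,2,5,6,7} D(V)={1,2,3,4,5,6}: U {1,2,3,4,5,6}->{1,2,3,4,5}; X {1,2,5,6,7}->{1,2,5}; V {1,2,3,4,5,6}->{2,3,4,5,6}
Constraint 2 (U < V) on D(U)={1,2,3,4,5} D(V)={2,3,4,5,6}: no change
Constraint 3 (U < Z) on D(U)={1,2,3,4,5} D(Z)={3,4,5,6,7}: no change
Constraint 4 (V != Z) on D(V)={2,3,4,5,6} D(Z)={3,4,5,6,7}: no change
So after all 4 constraints: D(X) = {1,2,5}

Answer: {1,2,5}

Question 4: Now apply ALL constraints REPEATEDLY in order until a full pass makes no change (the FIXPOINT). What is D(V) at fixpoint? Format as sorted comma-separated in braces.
Answer: {2,3,4,5,6}

Derivation:
pass 0 (initial): D(V)={1,2,3,4,5,6}
pass 1: U {1,2,3,4,5,6}->{1,2,3,4,5}; V {1,2,3,4,5,6}->{2,3,4,5,6}; X {1,2,5,6,7}->{1,2,5}
pass 2: no change
Fixpoint after 2 passes: D(V) = {2,3,4,5,6}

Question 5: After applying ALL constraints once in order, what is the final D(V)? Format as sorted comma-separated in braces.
Constraint 1 (U + X = V) on D(U)={1,2,3,4,5,6} D(X)={1,2,5,6,7} D(V)={1,2,3,4,5,6}: U {1,2,3,4,5,6}->{1,2,3,4,5}; X {1,2,5,6,7}->{1,2,5}; V {1,2,3,4,5,6}->{2,3,4,5,6}
Constraint 2 (U < V) on D(U)={1,2,3,4,5} D(V)={2,3,4,5,6}: no change
Constraint 3 (U < Z) on D(U)={1,2,3,4,5} D(Z)={3,4,5,6,7}: no change
Constraint 4 (V != Z) on D(V)={2,3,4,5,6} D(Z)={3,4,5,6,7}: no change
So after all 4 constraints: D(V) = {2,3,4,5,6}

Answer: {2,3,4,5,6}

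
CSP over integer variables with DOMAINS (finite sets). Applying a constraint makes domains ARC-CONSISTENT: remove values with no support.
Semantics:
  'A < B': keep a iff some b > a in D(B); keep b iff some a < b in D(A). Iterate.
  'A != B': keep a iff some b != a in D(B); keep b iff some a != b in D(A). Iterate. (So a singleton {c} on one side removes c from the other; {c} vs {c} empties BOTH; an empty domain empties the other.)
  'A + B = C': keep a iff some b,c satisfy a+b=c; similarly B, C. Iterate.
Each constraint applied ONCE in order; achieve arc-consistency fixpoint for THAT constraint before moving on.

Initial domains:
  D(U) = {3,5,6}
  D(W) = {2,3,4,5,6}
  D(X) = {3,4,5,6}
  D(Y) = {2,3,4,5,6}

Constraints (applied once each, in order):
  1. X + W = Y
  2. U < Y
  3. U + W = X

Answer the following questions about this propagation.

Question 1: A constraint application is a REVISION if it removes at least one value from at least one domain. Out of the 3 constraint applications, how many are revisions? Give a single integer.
Constraint 1 (X + W = Y) on D(X)={3,4,5,6} D(W)={2,3,4,5,6} D(Y)={2,3,4,5,6}: X {3,4,5,6}->{3,4}; W {2,3,4,5,6}->{2,3}; Y {2,3,4,5,6}->{5,6} => REVISION
Constraint 2 (U < Y) on D(U)={3,5,6} D(Y)={5,6}: U {3,5,6}->{3,5} => REVISION
Constraint 3 (U + W = X) on D(U)={3,5} D(W)={2,3} D(X)={3,4}: U {3,5}->{}; W {2,3}->{}; X {3,4}->{} => REVISION
Total revisions = 3

Answer: 3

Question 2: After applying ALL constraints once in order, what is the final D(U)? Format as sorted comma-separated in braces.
Constraint 1 (X + W = Y) on D(X)={3,4,5,6} D(W)={2,3,4,5,6} D(Y)={2,3,4,5,6}: X {3,4,5,6}->{3,4}; W {2,3,4,5,6}->{2,3}; Y {2,3,4,5,6}->{5,6}
Constraint 2 (U < Y) on D(U)={3,5,6} D(Y)={5,6}: U {3,5,6}->{3,5}
Constraint 3 (U + W = X) on D(U)={3,5} D(W)={2,3} D(X)={3,4}: U {3,5}->{}; W {2,3}->{}; X {3,4}->{}
So after all 3 constraints: D(U) = {}

Answer: {}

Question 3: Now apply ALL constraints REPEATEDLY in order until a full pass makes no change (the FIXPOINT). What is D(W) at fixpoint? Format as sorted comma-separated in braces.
Answer: {}

Derivation:
pass 0 (initial): D(W)={2,3,4,5,6}
pass 1: U {3,5,6}->{}; W {2,3,4,5,6}->{}; X {3,4,5,6}->{}; Y {2,3,4,5,6}->{5,6}
pass 2: Y {5,6}->{}
pass 3: no change
Fixpoint after 3 passes: D(W) = {}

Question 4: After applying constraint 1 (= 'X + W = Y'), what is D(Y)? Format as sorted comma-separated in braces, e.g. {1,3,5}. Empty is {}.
Constraint 1 (X + W = Y) on D(X)={3,4,5,6} D(W)={2,3,4,5,6} D(Y)={2,3,4,5,6}: X {3,4,5,6}->{3,4}; W {2,3,4,5,6}->{2,3}; Y {2,3,4,5,6}->{5,6}
So after constraint 1: D(Y) = {5,6}

Answer: {5,6}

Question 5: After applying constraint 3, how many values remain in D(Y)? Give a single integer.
Answer: 2

Derivation:
Constraint 1 (X + W = Y) on D(X)={3,4,5,6} D(W)={2,3,4,5,6} D(Y)={2,3,4,5,6}: X {3,4,5,6}->{3,4}; W {2,3,4,5,6}->{2,3}; Y {2,3,4,5,6}->{5,6}
Constraint 2 (U < Y) on D(U)={3,5,6} D(Y)={5,6}: U {3,5,6}->{3,5}
Constraint 3 (U + W = X) on D(U)={3,5} D(W)={2,3} D(X)={3,4}: U {3,5}->{}; W {2,3}->{}; X {3,4}->{}
So after constraint 3: D(Y)={5,6}, size = 2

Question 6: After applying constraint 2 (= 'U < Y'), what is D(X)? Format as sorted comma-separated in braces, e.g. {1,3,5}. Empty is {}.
Answer: {3,4}

Derivation:
Constraint 1 (X + W = Y) on D(X)={3,4,5,6} D(W)={2,3,4,5,6} D(Y)={2,3,4,5,6}: X {3,4,5,6}->{3,4}; W {2,3,4,5,6}->{2,3}; Y {2,3,4,5,6}->{5,6}
Constraint 2 (U < Y) on D(U)={3,5,6} D(Y)={5,6}: U {3,5,6}->{3,5}
So after constraint 2: D(X) = {3,4}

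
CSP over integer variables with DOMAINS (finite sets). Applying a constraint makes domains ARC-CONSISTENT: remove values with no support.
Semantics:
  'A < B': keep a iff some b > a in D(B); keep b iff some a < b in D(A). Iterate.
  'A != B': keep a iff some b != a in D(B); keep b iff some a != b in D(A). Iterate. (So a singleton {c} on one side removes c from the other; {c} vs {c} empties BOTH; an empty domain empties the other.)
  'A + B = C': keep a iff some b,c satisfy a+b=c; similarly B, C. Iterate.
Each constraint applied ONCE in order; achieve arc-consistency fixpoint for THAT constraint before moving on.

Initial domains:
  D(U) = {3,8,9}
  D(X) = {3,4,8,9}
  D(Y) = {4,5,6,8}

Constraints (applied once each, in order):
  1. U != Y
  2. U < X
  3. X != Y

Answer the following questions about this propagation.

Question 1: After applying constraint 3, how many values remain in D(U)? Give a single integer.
Constraint 1 (U != Y) on D(U)={3,8,9} D(Y)={4,5,6,8}: no change
Constraint 2 (U < X) on D(U)={3,8,9} D(X)={3,4,8,9}: U {3,8,9}->{3,8}; X {3,4,8,9}->{4,8,9}
Constraint 3 (X != Y) on D(X)={4,8,9} D(Y)={4,5,6,8}: no change
So after constraint 3: D(U)={3,8}, size = 2

Answer: 2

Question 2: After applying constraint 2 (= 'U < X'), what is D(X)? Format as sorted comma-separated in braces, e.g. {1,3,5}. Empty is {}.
Constraint 1 (U != Y) on D(U)={3,8,9} D(Y)={4,5,6,8}: no change
Constraint 2 (U < X) on D(U)={3,8,9} D(X)={3,4,8,9}: U {3,8,9}->{3,8}; X {3,4,8,9}->{4,8,9}
So after constraint 2: D(X) = {4,8,9}

Answer: {4,8,9}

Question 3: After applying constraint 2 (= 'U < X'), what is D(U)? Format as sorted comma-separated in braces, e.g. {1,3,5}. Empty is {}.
Answer: {3,8}

Derivation:
Constraint 1 (U != Y) on D(U)={3,8,9} D(Y)={4,5,6,8}: no change
Constraint 2 (U < X) on D(U)={3,8,9} D(X)={3,4,8,9}: U {3,8,9}->{3,8}; X {3,4,8,9}->{4,8,9}
So after constraint 2: D(U) = {3,8}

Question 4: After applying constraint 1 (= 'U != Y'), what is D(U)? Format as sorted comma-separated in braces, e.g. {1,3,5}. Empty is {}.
Constraint 1 (U != Y) on D(U)={3,8,9} D(Y)={4,5,6,8}: no change
So after constraint 1: D(U) = {3,8,9}

Answer: {3,8,9}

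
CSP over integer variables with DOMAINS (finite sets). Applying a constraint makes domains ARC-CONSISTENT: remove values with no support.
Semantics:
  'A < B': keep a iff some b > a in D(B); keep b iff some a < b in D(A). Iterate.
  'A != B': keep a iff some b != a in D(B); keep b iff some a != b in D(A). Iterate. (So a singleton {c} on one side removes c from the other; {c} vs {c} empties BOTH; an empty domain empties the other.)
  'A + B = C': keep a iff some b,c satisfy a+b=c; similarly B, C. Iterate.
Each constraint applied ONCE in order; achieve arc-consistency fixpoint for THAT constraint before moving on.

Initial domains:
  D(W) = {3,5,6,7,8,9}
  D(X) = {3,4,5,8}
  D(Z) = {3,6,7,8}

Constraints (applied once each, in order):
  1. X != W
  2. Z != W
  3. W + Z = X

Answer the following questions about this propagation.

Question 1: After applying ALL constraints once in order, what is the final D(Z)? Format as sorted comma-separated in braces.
Answer: {3}

Derivation:
Constraint 1 (X != W) on D(X)={3,4,5,8} D(W)={3,5,6,7,8,9}: no change
Constraint 2 (Z != W) on D(Z)={3,6,7,8} D(W)={3,5,6,7,8,9}: no change
Constraint 3 (W + Z = X) on D(W)={3,5,6,7,8,9} D(Z)={3,6,7,8} D(X)={3,4,5,8}: W {3,5,6,7,8,9}->{5}; Z {3,6,7,8}->{3}; X {3,4,5,8}->{8}
So after all 3 constraints: D(Z) = {3}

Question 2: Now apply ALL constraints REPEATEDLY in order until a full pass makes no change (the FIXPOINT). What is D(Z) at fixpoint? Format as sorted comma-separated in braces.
Answer: {3}

Derivation:
pass 0 (initial): D(Z)={3,6,7,8}
pass 1: W {3,5,6,7,8,9}->{5}; X {3,4,5,8}->{8}; Z {3,6,7,8}->{3}
pass 2: no change
Fixpoint after 2 passes: D(Z) = {3}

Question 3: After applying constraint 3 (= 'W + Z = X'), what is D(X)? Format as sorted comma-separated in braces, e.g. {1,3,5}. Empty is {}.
Answer: {8}

Derivation:
Constraint 1 (X != W) on D(X)={3,4,5,8} D(W)={3,5,6,7,8,9}: no change
Constraint 2 (Z != W) on D(Z)={3,6,7,8} D(W)={3,5,6,7,8,9}: no change
Constraint 3 (W + Z = X) on D(W)={3,5,6,7,8,9} D(Z)={3,6,7,8} D(X)={3,4,5,8}: W {3,5,6,7,8,9}->{5}; Z {3,6,7,8}->{3}; X {3,4,5,8}->{8}
So after constraint 3: D(X) = {8}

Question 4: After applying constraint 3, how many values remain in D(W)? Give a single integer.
Constraint 1 (X != W) on D(X)={3,4,5,8} D(W)={3,5,6,7,8,9}: no change
Constraint 2 (Z != W) on D(Z)={3,6,7,8} D(W)={3,5,6,7,8,9}: no change
Constraint 3 (W + Z = X) on D(W)={3,5,6,7,8,9} D(Z)={3,6,7,8} D(X)={3,4,5,8}: W {3,5,6,7,8,9}->{5}; Z {3,6,7,8}->{3}; X {3,4,5,8}->{8}
So after constraint 3: D(W)={5}, size = 1

Answer: 1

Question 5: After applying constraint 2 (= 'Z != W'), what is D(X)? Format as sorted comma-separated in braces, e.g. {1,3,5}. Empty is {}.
Answer: {3,4,5,8}

Derivation:
Constraint 1 (X != W) on D(X)={3,4,5,8} D(W)={3,5,6,7,8,9}: no change
Constraint 2 (Z != W) on D(Z)={3,6,7,8} D(W)={3,5,6,7,8,9}: no change
So after constraint 2: D(X) = {3,4,5,8}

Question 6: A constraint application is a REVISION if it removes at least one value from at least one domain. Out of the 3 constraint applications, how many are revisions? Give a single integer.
Constraint 1 (X != W) on D(X)={3,4,5,8} D(W)={3,5,6,7,8,9}: no change => not a revision
Constraint 2 (Z != W) on D(Z)={3,6,7,8} D(W)={3,5,6,7,8,9}: no change => not a revision
Constraint 3 (W + Z = X) on D(W)={3,5,6,7,8,9} D(Z)={3,6,7,8} D(X)={3,4,5,8}: W {3,5,6,7,8,9}->{5}; Z {3,6,7,8}->{3}; X {3,4,5,8}->{8} => REVISION
Total revisions = 1

Answer: 1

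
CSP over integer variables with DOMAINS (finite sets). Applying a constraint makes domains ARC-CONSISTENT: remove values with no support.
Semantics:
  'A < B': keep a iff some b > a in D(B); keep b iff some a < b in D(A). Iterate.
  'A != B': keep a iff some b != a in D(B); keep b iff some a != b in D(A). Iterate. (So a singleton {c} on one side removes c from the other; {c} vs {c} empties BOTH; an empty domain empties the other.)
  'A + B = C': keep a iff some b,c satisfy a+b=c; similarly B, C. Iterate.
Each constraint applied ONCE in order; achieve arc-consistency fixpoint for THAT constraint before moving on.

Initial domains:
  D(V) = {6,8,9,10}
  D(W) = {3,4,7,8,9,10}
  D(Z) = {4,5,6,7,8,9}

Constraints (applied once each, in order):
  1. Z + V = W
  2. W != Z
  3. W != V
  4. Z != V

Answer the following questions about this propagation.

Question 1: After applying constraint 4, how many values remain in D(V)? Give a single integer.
Answer: 1

Derivation:
Constraint 1 (Z + V = W) on D(Z)={4,5,6,7,8,9} D(V)={6,8,9,10} D(W)={3,4,7,8,9,10}: Z {4,5,6,7,8,9}->{4}; V {6,8,9,10}->{6}; W {3,4,7,8,9,10}->{10}
Constraint 2 (W != Z) on D(W)={10} D(Z)={4}: no change
Constraint 3 (W != V) on D(W)={10} D(V)={6}: no change
Constraint 4 (Z != V) on D(Z)={4} D(V)={6}: no change
So after constraint 4: D(V)={6}, size = 1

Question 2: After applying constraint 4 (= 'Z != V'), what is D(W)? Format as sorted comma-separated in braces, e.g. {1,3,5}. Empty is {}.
Answer: {10}

Derivation:
Constraint 1 (Z + V = W) on D(Z)={4,5,6,7,8,9} D(V)={6,8,9,10} D(W)={3,4,7,8,9,10}: Z {4,5,6,7,8,9}->{4}; V {6,8,9,10}->{6}; W {3,4,7,8,9,10}->{10}
Constraint 2 (W != Z) on D(W)={10} D(Z)={4}: no change
Constraint 3 (W != V) on D(W)={10} D(V)={6}: no change
Constraint 4 (Z != V) on D(Z)={4} D(V)={6}: no change
So after constraint 4: D(W) = {10}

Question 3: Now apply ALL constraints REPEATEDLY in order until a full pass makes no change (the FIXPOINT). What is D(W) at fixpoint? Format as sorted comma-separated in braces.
pass 0 (initial): D(W)={3,4,7,8,9,10}
pass 1: V {6,8,9,10}->{6}; W {3,4,7,8,9,10}->{10}; Z {4,5,6,7,8,9}->{4}
pass 2: no change
Fixpoint after 2 passes: D(W) = {10}

Answer: {10}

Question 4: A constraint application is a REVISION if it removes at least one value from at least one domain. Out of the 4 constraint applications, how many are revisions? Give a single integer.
Answer: 1

Derivation:
Constraint 1 (Z + V = W) on D(Z)={4,5,6,7,8,9} D(V)={6,8,9,10} D(W)={3,4,7,8,9,10}: Z {4,5,6,7,8,9}->{4}; V {6,8,9,10}->{6}; W {3,4,7,8,9,10}->{10} => REVISION
Constraint 2 (W != Z) on D(W)={10} D(Z)={4}: no change => not a revision
Constraint 3 (W != V) on D(W)={10} D(V)={6}: no change => not a revision
Constraint 4 (Z != V) on D(Z)={4} D(V)={6}: no change => not a revision
Total revisions = 1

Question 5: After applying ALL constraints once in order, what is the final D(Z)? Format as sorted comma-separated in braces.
Constraint 1 (Z + V = W) on D(Z)={4,5,6,7,8,9} D(V)={6,8,9,10} D(W)={3,4,7,8,9,10}: Z {4,5,6,7,8,9}->{4}; V {6,8,9,10}->{6}; W {3,4,7,8,9,10}->{10}
Constraint 2 (W != Z) on D(W)={10} D(Z)={4}: no change
Constraint 3 (W != V) on D(W)={10} D(V)={6}: no change
Constraint 4 (Z != V) on D(Z)={4} D(V)={6}: no change
So after all 4 constraints: D(Z) = {4}

Answer: {4}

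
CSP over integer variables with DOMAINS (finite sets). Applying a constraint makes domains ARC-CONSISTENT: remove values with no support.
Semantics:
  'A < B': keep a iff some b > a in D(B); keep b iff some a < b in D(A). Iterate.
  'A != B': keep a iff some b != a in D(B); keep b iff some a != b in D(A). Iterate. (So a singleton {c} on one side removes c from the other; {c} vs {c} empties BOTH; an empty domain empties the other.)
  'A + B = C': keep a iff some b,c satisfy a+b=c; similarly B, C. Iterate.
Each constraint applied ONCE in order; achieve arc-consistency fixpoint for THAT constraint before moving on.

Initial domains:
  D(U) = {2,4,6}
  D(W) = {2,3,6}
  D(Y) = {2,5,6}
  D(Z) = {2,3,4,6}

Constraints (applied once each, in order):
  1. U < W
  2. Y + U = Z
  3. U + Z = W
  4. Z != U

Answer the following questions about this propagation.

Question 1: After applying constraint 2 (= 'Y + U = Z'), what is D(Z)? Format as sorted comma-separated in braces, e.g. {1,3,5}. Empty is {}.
Constraint 1 (U < W) on D(U)={2,4,6} D(W)={2,3,6}: U {2,4,6}->{2,4}; W {2,3,6}->{3,6}
Constraint 2 (Y + U = Z) on D(Y)={2,5,6} D(U)={2,4} D(Z)={2,3,4,6}: Y {2,5,6}->{2}; Z {2,3,4,6}->{4,6}
So after constraint 2: D(Z) = {4,6}

Answer: {4,6}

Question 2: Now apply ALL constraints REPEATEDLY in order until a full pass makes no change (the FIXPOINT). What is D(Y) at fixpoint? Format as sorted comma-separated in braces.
Answer: {2}

Derivation:
pass 0 (initial): D(Y)={2,5,6}
pass 1: U {2,4,6}->{2}; W {2,3,6}->{6}; Y {2,5,6}->{2}; Z {2,3,4,6}->{4}
pass 2: no change
Fixpoint after 2 passes: D(Y) = {2}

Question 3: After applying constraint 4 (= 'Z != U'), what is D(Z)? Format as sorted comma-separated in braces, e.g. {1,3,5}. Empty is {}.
Answer: {4}

Derivation:
Constraint 1 (U < W) on D(U)={2,4,6} D(W)={2,3,6}: U {2,4,6}->{2,4}; W {2,3,6}->{3,6}
Constraint 2 (Y + U = Z) on D(Y)={2,5,6} D(U)={2,4} D(Z)={2,3,4,6}: Y {2,5,6}->{2}; Z {2,3,4,6}->{4,6}
Constraint 3 (U + Z = W) on D(U)={2,4} D(Z)={4,6} D(W)={3,6}: U {2,4}->{2}; Z {4,6}->{4}; W {3,6}->{6}
Constraint 4 (Z != U) on D(Z)={4} D(U)={2}: no change
So after constraint 4: D(Z) = {4}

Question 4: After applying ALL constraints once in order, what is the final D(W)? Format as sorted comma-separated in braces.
Constraint 1 (U < W) on D(U)={2,4,6} D(W)={2,3,6}: U {2,4,6}->{2,4}; W {2,3,6}->{3,6}
Constraint 2 (Y + U = Z) on D(Y)={2,5,6} D(U)={2,4} D(Z)={2,3,4,6}: Y {2,5,6}->{2}; Z {2,3,4,6}->{4,6}
Constraint 3 (U + Z = W) on D(U)={2,4} D(Z)={4,6} D(W)={3,6}: U {2,4}->{2}; Z {4,6}->{4}; W {3,6}->{6}
Constraint 4 (Z != U) on D(Z)={4} D(U)={2}: no change
So after all 4 constraints: D(W) = {6}

Answer: {6}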